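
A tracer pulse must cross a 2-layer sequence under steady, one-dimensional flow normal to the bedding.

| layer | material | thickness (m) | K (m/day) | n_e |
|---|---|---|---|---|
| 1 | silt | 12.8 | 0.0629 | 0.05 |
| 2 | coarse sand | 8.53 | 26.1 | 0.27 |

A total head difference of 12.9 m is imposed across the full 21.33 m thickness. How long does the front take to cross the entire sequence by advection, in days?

46.5

With flow normal to the layers, continuity requires the same specific discharge q through every layer.
Σ(b_i/K_i) = 12.8/0.0629 + 8.53/26.1 = 203.8 d.
q = Δh / Σ(b_i/K_i) = 12.9 / 203.8 = 0.06329 m/day.
In each layer the seepage velocity is v_i = q/n_i, so the layer transit time is t_i = b_i·n_i / q:
  layer 1 (silt): t_1 = 12.8 × 0.05 / 0.06329 = 10.11 d
  layer 2 (coarse sand): t_2 = 8.53 × 0.27 / 0.06329 = 36.39 d
Total t = Σ t_i = 46.50 days.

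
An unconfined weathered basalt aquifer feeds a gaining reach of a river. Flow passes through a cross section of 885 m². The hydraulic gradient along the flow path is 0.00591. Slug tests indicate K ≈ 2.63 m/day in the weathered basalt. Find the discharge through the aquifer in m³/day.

Hydraulic gradient i = 0.00591.
Darcy's law: Q = K · A · i = 2.630 × 885.0 × 0.005910 = 13.76 m³/day.

13.8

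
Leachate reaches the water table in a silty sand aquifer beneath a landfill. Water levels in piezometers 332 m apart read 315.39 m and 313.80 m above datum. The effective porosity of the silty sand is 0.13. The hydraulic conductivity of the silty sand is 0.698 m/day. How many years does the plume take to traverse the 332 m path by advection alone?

35.3

Hydraulic gradient i = (315.39 − 313.80) / 332 = 1.59 / 332 = 0.004789.
Darcy flux q = K · i = 0.6980 × 0.004789 = 0.003343 m/day.
Seepage velocity v = q / n_e = 0.003343 / 0.13 = 0.02571 m/day.
Travel time t = L / v = 332 / 0.02571 = 12911 days = 35.35 years.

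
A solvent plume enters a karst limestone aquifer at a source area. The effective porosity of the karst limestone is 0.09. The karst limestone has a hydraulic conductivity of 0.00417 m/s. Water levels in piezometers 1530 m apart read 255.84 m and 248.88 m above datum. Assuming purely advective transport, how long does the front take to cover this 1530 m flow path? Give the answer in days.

Convert K: 0.00417 m/s × 86400 = 360.3 m/day.
Hydraulic gradient i = (255.84 − 248.88) / 1530 = 6.96 / 1530 = 0.004549.
Darcy flux q = K · i = 360.3 × 0.004549 = 1.639 m/day.
Seepage velocity v = q / n_e = 1.639 / 0.09 = 18.21 m/day.
Travel time t = L / v = 1530 / 18.21 = 84.02 days.

84.0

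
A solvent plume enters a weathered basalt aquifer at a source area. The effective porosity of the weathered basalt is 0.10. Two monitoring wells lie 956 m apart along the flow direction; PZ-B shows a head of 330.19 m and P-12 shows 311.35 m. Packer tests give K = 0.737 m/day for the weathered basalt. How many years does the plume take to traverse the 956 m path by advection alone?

Hydraulic gradient i = (330.19 − 311.35) / 956 = 18.84 / 956 = 0.01971.
Darcy flux q = K · i = 0.7370 × 0.01971 = 0.01452 m/day.
Seepage velocity v = q / n_e = 0.01452 / 0.10 = 0.1452 m/day.
Travel time t = L / v = 956 / 0.1452 = 6582 days = 18.02 years.

18.0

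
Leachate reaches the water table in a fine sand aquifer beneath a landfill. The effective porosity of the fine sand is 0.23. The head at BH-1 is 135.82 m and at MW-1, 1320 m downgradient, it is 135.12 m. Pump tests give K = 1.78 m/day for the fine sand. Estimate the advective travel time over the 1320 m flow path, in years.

881

Hydraulic gradient i = (135.82 − 135.12) / 1320 = 0.7 / 1320 = 0.0005303.
Darcy flux q = K · i = 1.780 × 0.0005303 = 0.0009439 m/day.
Seepage velocity v = q / n_e = 0.0009439 / 0.23 = 0.004104 m/day.
Travel time t = L / v = 1320 / 0.004104 = 3.216e+05 days = 880.6 years.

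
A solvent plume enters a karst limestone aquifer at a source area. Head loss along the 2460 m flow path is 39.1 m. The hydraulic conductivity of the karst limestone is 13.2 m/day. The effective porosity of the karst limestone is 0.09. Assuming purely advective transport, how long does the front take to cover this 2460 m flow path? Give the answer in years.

2.89

Hydraulic gradient i = Δh / L = 39.1 / 2460 = 0.01589.
Darcy flux q = K · i = 13.20 × 0.01589 = 0.2098 m/day.
Seepage velocity v = q / n_e = 0.2098 / 0.09 = 2.331 m/day.
Travel time t = L / v = 2460 / 2.331 = 1055 days = 2.889 years.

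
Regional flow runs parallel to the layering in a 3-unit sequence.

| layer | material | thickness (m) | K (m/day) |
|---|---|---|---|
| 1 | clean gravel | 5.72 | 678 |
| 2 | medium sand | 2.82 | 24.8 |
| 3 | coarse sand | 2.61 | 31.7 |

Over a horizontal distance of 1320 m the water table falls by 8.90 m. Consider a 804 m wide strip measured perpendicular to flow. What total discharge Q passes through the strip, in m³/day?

21900

Flow is parallel to layering, so each bed carries its own Darcy discharge and the transmissivities add.
Σ(K_i·b_i) = 678×5.72 + 24.8×2.82 + 31.7×2.61 = 4031 m²/day.
Hydraulic gradient i = Δh / L = 8.90 / 1320 = 0.006742.
Q = Σ(K_i·b_i) · W · i = 4031 × 804 × 0.006742 = 21851 m³/day.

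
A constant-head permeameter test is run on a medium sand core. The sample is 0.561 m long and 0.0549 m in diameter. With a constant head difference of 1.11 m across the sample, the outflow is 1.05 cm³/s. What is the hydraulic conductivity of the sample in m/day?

19.4

Cross-sectional area A = π·(d/2)² = π × (0.0549/2)² = 0.002367 m².
Convert discharge: 1.05 cm³/s = 1.050e-06 m³/s.
Darcy's law rearranged: K = Q·L / (A·Δh) = 1.050e-06 × 0.561 / (0.002367 × 1.11) = 0.0002242 m/s = 19.37 m/day.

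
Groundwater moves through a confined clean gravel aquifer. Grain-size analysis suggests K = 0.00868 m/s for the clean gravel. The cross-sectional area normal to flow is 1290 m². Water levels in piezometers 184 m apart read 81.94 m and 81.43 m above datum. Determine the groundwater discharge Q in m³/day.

2680

Convert K: 0.00868 m/s × 86400 = 750.0 m/day.
Hydraulic gradient i = (81.94 − 81.43) / 184 = 0.51 / 184 = 0.002772.
Darcy's law: Q = K · A · i = 750.0 × 1290 × 0.002772 = 2681 m³/day.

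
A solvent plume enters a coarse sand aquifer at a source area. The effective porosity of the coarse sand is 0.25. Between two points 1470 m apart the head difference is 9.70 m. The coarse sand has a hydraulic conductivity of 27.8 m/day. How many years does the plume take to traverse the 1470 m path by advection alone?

Hydraulic gradient i = Δh / L = 9.70 / 1470 = 0.006599.
Darcy flux q = K · i = 27.80 × 0.006599 = 0.1834 m/day.
Seepage velocity v = q / n_e = 0.1834 / 0.25 = 0.7338 m/day.
Travel time t = L / v = 1470 / 0.7338 = 2003 days = 5.485 years.

5.48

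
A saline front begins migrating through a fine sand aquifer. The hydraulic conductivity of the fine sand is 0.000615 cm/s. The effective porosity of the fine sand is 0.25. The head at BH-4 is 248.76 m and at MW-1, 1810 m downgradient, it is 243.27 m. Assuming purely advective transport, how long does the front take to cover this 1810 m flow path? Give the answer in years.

Convert K: 0.000615 cm/s × 864 = 0.5314 m/day.
Hydraulic gradient i = (248.76 − 243.27) / 1810 = 5.49 / 1810 = 0.003033.
Darcy flux q = K · i = 0.5314 × 0.003033 = 0.001612 m/day.
Seepage velocity v = q / n_e = 0.001612 / 0.25 = 0.006447 m/day.
Travel time t = L / v = 1810 / 0.006447 = 2.808e+05 days = 768.7 years.

769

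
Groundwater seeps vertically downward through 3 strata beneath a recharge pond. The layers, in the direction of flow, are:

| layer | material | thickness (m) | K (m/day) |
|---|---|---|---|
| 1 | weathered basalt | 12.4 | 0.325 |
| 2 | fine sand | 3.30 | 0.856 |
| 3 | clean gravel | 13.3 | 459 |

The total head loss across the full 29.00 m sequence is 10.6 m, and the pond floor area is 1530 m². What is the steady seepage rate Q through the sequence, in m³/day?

386

Flow is perpendicular to layering, so the layers act in series and the equivalent K is the thickness-weighted harmonic mean.
Total thickness L = 12.4 + 3.30 + 13.3 = 29.00 m.
Σ(b_i/K_i) = 12.4/0.325 + 3.30/0.856 + 13.3/459 = 42.04 d.
K_eq = L / Σ(b_i/K_i) = 29.00 / 42.04 = 0.6899 m/day.
Q = K_eq · A · (Δh/L) = 0.6899 × 1530 × (10.6/29.00) = 385.8 m³/day.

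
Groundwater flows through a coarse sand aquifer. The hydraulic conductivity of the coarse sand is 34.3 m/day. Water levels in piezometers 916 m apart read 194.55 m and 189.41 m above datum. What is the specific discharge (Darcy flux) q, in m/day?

0.192

Hydraulic gradient i = (194.55 − 189.41) / 916 = 5.14 / 916 = 0.005611.
Specific discharge q = K · i = 34.30 × 0.005611 = 0.1925 m/day.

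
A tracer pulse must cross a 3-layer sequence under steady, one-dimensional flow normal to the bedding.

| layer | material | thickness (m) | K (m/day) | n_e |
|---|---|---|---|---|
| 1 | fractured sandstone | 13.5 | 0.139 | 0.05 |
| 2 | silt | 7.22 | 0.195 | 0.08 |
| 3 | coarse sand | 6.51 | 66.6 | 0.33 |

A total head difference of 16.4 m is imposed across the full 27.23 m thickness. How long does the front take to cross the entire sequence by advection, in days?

27.8

With flow normal to the layers, continuity requires the same specific discharge q through every layer.
Σ(b_i/K_i) = 13.5/0.139 + 7.22/0.195 + 6.51/66.6 = 134.2 d.
q = Δh / Σ(b_i/K_i) = 16.4 / 134.2 = 0.1222 m/day.
In each layer the seepage velocity is v_i = q/n_i, so the layer transit time is t_i = b_i·n_i / q:
  layer 1 (fractured sandstone): t_1 = 13.5 × 0.05 / 0.1222 = 5.525 d
  layer 2 (silt): t_2 = 7.22 × 0.08 / 0.1222 = 4.728 d
  layer 3 (coarse sand): t_3 = 6.51 × 0.33 / 0.1222 = 17.59 d
Total t = Σ t_i = 27.84 days.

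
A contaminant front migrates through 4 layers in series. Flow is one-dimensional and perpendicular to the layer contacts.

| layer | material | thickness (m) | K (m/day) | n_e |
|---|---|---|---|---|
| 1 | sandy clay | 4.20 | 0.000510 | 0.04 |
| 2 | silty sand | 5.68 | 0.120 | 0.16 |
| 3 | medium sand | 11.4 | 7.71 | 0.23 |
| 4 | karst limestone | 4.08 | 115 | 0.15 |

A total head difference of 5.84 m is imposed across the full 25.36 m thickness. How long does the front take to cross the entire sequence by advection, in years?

16.7

With flow normal to the layers, continuity requires the same specific discharge q through every layer.
Σ(b_i/K_i) = 4.20/0.000510 + 5.68/0.120 + 11.4/7.71 + 4.08/115 = 8284 d.
q = Δh / Σ(b_i/K_i) = 5.84 / 8284 = 0.0007050 m/day.
In each layer the seepage velocity is v_i = q/n_i, so the layer transit time is t_i = b_i·n_i / q:
  layer 1 (sandy clay): t_1 = 4.20 × 0.04 / 0.0007050 = 238.3 d
  layer 2 (silty sand): t_2 = 5.68 × 0.16 / 0.0007050 = 1289 d
  layer 3 (medium sand): t_3 = 11.4 × 0.23 / 0.0007050 = 3719 d
  layer 4 (karst limestone): t_4 = 4.08 × 0.15 / 0.0007050 = 868.1 d
Total t = Σ t_i = 6115 days = 16.74 years.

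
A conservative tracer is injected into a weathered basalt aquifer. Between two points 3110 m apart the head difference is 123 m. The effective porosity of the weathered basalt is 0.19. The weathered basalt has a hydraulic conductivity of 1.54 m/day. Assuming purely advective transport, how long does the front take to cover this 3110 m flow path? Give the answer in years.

Hydraulic gradient i = Δh / L = 123 / 3110 = 0.03955.
Darcy flux q = K · i = 1.540 × 0.03955 = 0.06091 m/day.
Seepage velocity v = q / n_e = 0.06091 / 0.19 = 0.3206 m/day.
Travel time t = L / v = 3110 / 0.3206 = 9702 days = 26.56 years.

26.6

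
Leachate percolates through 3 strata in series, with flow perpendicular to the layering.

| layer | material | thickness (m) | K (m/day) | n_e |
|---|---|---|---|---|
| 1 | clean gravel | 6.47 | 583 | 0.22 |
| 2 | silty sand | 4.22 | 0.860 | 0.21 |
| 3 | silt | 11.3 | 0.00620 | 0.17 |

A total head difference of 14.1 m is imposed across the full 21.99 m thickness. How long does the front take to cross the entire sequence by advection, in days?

548

With flow normal to the layers, continuity requires the same specific discharge q through every layer.
Σ(b_i/K_i) = 6.47/583 + 4.22/0.860 + 11.3/0.00620 = 1827 d.
q = Δh / Σ(b_i/K_i) = 14.1 / 1827 = 0.007715 m/day.
In each layer the seepage velocity is v_i = q/n_i, so the layer transit time is t_i = b_i·n_i / q:
  layer 1 (clean gravel): t_1 = 6.47 × 0.22 / 0.007715 = 184.5 d
  layer 2 (silty sand): t_2 = 4.22 × 0.21 / 0.007715 = 114.9 d
  layer 3 (silt): t_3 = 11.3 × 0.17 / 0.007715 = 249.0 d
Total t = Σ t_i = 548.3 days.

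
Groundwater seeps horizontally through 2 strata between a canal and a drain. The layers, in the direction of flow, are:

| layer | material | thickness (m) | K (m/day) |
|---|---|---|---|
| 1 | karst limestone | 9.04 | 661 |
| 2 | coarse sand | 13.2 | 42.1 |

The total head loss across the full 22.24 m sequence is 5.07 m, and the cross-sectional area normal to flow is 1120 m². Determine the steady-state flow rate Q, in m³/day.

Flow is perpendicular to layering, so the layers act in series and the equivalent K is the thickness-weighted harmonic mean.
Total thickness L = 9.04 + 13.2 = 22.24 m.
Σ(b_i/K_i) = 9.04/661 + 13.2/42.1 = 0.3272 d.
K_eq = L / Σ(b_i/K_i) = 22.24 / 0.3272 = 67.97 m/day.
Q = K_eq · A · (Δh/L) = 67.97 × 1120 × (5.07/22.24) = 17354 m³/day.

17400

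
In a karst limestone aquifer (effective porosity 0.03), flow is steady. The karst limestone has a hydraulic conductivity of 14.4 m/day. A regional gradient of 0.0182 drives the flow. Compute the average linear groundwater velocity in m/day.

8.74

Hydraulic gradient i = 0.0182.
Darcy flux q = K · i = 14.40 × 0.01820 = 0.2621 m/day.
Seepage velocity v = q / n_e = 0.2621 / 0.03 = 8.736 m/day.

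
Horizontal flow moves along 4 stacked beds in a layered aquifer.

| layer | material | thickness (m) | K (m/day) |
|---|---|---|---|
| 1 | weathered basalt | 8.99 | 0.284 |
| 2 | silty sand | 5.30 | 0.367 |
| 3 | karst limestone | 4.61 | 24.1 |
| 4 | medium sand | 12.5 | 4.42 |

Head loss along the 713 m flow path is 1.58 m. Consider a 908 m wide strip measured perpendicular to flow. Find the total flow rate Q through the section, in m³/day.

Flow is parallel to layering, so each bed carries its own Darcy discharge and the transmissivities add.
Σ(K_i·b_i) = 0.284×8.99 + 0.367×5.30 + 24.1×4.61 + 4.42×12.5 = 170.8 m²/day.
Hydraulic gradient i = Δh / L = 1.58 / 713 = 0.002216.
Q = Σ(K_i·b_i) · W · i = 170.8 × 908 × 0.002216 = 343.8 m³/day.

344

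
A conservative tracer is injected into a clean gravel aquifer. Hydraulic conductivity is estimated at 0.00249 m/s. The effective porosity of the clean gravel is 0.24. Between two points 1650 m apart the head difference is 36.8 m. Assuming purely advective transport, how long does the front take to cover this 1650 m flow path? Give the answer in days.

82.5

Convert K: 0.00249 m/s × 86400 = 215.1 m/day.
Hydraulic gradient i = Δh / L = 36.8 / 1650 = 0.02230.
Darcy flux q = K · i = 215.1 × 0.02230 = 4.798 m/day.
Seepage velocity v = q / n_e = 4.798 / 0.24 = 19.99 m/day.
Travel time t = L / v = 1650 / 19.99 = 82.53 days.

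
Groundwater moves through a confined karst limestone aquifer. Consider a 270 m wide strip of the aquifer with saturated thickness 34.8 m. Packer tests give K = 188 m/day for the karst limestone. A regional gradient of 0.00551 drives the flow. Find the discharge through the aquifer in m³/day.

Cross-sectional area A = 270 × 34.8 = 9396 m².
Hydraulic gradient i = 0.00551.
Darcy's law: Q = K · A · i = 188.0 × 9396 × 0.005510 = 9733 m³/day.

9730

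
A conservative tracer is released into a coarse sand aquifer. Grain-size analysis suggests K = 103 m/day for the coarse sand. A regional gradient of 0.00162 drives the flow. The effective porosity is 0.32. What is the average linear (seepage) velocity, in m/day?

0.521

Hydraulic gradient i = 0.00162.
Darcy flux q = K · i = 103.0 × 0.001620 = 0.1669 m/day.
Seepage velocity v = q / n_e = 0.1669 / 0.32 = 0.5214 m/day.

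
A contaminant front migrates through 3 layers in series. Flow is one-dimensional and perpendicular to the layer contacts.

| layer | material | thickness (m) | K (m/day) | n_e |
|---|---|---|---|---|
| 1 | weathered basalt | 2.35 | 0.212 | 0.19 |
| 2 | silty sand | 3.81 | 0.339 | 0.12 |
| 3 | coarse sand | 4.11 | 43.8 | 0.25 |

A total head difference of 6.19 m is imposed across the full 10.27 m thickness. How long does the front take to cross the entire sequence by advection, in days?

With flow normal to the layers, continuity requires the same specific discharge q through every layer.
Σ(b_i/K_i) = 2.35/0.212 + 3.81/0.339 + 4.11/43.8 = 22.42 d.
q = Δh / Σ(b_i/K_i) = 6.19 / 22.42 = 0.2761 m/day.
In each layer the seepage velocity is v_i = q/n_i, so the layer transit time is t_i = b_i·n_i / q:
  layer 1 (weathered basalt): t_1 = 2.35 × 0.19 / 0.2761 = 1.617 d
  layer 2 (silty sand): t_2 = 3.81 × 0.12 / 0.2761 = 1.656 d
  layer 3 (coarse sand): t_3 = 4.11 × 0.25 / 0.2761 = 3.721 d
Total t = Σ t_i = 6.994 days.

6.99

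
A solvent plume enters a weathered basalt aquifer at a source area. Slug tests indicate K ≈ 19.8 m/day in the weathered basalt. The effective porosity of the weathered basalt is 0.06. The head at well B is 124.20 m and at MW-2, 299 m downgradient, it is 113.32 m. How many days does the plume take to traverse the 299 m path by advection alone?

24.9

Hydraulic gradient i = (124.20 − 113.32) / 299 = 10.88 / 299 = 0.03639.
Darcy flux q = K · i = 19.80 × 0.03639 = 0.7205 m/day.
Seepage velocity v = q / n_e = 0.7205 / 0.06 = 12.01 m/day.
Travel time t = L / v = 299 / 12.01 = 24.90 days.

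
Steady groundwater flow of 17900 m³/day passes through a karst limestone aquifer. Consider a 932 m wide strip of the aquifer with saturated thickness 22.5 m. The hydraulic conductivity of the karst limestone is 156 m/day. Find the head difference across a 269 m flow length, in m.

Cross-sectional area A = 932 × 22.5 = 20970 m².
From Q = K·A·i, i = Q / (K·A) = 17900 / (156.0 × 20970) = 0.005472.
Head loss Δh = i · L = 0.005472 × 269 = 1.472 m.

1.47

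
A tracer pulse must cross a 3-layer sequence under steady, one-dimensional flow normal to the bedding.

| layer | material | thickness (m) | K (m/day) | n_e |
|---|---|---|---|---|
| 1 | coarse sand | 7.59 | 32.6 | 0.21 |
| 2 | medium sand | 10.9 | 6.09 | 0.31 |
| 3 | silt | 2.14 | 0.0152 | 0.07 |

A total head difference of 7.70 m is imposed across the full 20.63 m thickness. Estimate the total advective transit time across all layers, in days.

With flow normal to the layers, continuity requires the same specific discharge q through every layer.
Σ(b_i/K_i) = 7.59/32.6 + 10.9/6.09 + 2.14/0.0152 = 142.8 d.
q = Δh / Σ(b_i/K_i) = 7.70 / 142.8 = 0.05392 m/day.
In each layer the seepage velocity is v_i = q/n_i, so the layer transit time is t_i = b_i·n_i / q:
  layer 1 (coarse sand): t_1 = 7.59 × 0.21 / 0.05392 = 29.56 d
  layer 2 (medium sand): t_2 = 10.9 × 0.31 / 0.05392 = 62.67 d
  layer 3 (silt): t_3 = 2.14 × 0.07 / 0.05392 = 2.778 d
Total t = Σ t_i = 95.01 days.

95.0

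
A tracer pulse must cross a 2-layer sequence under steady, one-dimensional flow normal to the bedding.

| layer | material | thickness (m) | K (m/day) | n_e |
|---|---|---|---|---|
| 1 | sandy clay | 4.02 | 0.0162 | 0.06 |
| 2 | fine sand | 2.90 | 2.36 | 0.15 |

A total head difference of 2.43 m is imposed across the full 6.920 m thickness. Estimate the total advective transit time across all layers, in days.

With flow normal to the layers, continuity requires the same specific discharge q through every layer.
Σ(b_i/K_i) = 4.02/0.0162 + 2.90/2.36 = 249.4 d.
q = Δh / Σ(b_i/K_i) = 2.43 / 249.4 = 0.009744 m/day.
In each layer the seepage velocity is v_i = q/n_i, so the layer transit time is t_i = b_i·n_i / q:
  layer 1 (sandy clay): t_1 = 4.02 × 0.06 / 0.009744 = 24.75 d
  layer 2 (fine sand): t_2 = 2.90 × 0.15 / 0.009744 = 44.64 d
Total t = Σ t_i = 69.39 days.

69.4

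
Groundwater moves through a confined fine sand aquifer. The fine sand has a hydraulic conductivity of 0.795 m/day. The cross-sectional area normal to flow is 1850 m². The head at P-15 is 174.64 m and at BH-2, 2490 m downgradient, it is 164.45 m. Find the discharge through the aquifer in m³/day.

6.02

Hydraulic gradient i = (174.64 − 164.45) / 2490 = 10.19 / 2490 = 0.004092.
Darcy's law: Q = K · A · i = 0.7950 × 1850 × 0.004092 = 6.019 m³/day.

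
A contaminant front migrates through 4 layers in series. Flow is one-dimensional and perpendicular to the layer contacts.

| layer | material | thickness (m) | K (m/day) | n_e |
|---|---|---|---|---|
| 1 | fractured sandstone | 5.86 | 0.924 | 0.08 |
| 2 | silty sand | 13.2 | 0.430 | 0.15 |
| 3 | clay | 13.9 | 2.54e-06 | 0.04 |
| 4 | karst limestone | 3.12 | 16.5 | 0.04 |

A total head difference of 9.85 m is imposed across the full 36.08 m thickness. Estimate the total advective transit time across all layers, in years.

4760

With flow normal to the layers, continuity requires the same specific discharge q through every layer.
Σ(b_i/K_i) = 5.86/0.924 + 13.2/0.430 + 13.9/2.54e-06 + 3.12/16.5 = 5.472e+06 d.
q = Δh / Σ(b_i/K_i) = 9.85 / 5.472e+06 = 1.800e-06 m/day.
In each layer the seepage velocity is v_i = q/n_i, so the layer transit time is t_i = b_i·n_i / q:
  layer 1 (fractured sandstone): t_1 = 5.86 × 0.08 / 1.800e-06 = 2.605e+05 d
  layer 2 (silty sand): t_2 = 13.2 × 0.15 / 1.800e-06 = 1.100e+06 d
  layer 3 (clay): t_3 = 13.9 × 0.04 / 1.800e-06 = 3.089e+05 d
  layer 4 (karst limestone): t_4 = 3.12 × 0.04 / 1.800e-06 = 69337 d
Total t = Σ t_i = 1.739e+06 days = 4760 years.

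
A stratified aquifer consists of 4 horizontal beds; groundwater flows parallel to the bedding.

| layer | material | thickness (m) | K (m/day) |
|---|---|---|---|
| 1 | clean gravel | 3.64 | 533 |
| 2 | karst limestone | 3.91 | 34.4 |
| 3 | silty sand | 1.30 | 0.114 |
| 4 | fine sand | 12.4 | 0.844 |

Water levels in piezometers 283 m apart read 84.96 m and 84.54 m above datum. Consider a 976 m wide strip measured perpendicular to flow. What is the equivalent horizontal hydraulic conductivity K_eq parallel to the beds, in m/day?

Flow is parallel to layering, so each bed carries its own Darcy discharge and the transmissivities add.
Σ(K_i·b_i) = 533×3.64 + 34.4×3.91 + 0.114×1.30 + 0.844×12.4 = 2085 m²/day.
Total thickness b = 21.25 m, so K_eq = Σ(K_i·b_i)/b = 98.13 m/day.

98.1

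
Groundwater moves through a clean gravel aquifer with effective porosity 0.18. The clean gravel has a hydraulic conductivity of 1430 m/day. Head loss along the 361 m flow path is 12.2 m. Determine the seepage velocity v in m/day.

268

Hydraulic gradient i = Δh / L = 12.2 / 361 = 0.03380.
Darcy flux q = K · i = 1430 × 0.03380 = 48.33 m/day.
Seepage velocity v = q / n_e = 48.33 / 0.18 = 268.5 m/day.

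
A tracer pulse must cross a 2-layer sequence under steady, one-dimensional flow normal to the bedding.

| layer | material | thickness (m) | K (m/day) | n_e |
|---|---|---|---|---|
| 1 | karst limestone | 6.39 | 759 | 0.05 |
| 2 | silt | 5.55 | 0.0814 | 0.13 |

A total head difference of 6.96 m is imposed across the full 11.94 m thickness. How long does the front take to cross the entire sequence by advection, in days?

With flow normal to the layers, continuity requires the same specific discharge q through every layer.
Σ(b_i/K_i) = 6.39/759 + 5.55/0.0814 = 68.19 d.
q = Δh / Σ(b_i/K_i) = 6.96 / 68.19 = 0.1021 m/day.
In each layer the seepage velocity is v_i = q/n_i, so the layer transit time is t_i = b_i·n_i / q:
  layer 1 (karst limestone): t_1 = 6.39 × 0.05 / 0.1021 = 3.130 d
  layer 2 (silt): t_2 = 5.55 × 0.13 / 0.1021 = 7.069 d
Total t = Σ t_i = 10.20 days.

10.2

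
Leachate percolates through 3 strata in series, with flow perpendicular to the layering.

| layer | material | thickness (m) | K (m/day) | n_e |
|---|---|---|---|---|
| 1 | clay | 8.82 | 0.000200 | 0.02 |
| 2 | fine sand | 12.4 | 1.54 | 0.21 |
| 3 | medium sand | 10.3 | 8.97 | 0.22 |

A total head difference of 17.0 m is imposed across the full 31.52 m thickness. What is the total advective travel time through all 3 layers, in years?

35.8

With flow normal to the layers, continuity requires the same specific discharge q through every layer.
Σ(b_i/K_i) = 8.82/0.000200 + 12.4/1.54 + 10.3/8.97 = 44109 d.
q = Δh / Σ(b_i/K_i) = 17.0 / 44109 = 0.0003854 m/day.
In each layer the seepage velocity is v_i = q/n_i, so the layer transit time is t_i = b_i·n_i / q:
  layer 1 (clay): t_1 = 8.82 × 0.02 / 0.0003854 = 457.7 d
  layer 2 (fine sand): t_2 = 12.4 × 0.21 / 0.0003854 = 6756 d
  layer 3 (medium sand): t_3 = 10.3 × 0.22 / 0.0003854 = 5879 d
Total t = Σ t_i = 13094 days = 35.85 years.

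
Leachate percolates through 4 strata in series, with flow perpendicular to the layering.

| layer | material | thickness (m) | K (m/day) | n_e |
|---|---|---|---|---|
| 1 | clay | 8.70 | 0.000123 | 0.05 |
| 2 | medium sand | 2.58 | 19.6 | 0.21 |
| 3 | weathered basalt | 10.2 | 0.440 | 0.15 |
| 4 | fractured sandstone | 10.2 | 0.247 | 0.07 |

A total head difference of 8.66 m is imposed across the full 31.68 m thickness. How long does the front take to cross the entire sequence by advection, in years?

With flow normal to the layers, continuity requires the same specific discharge q through every layer.
Σ(b_i/K_i) = 8.70/0.000123 + 2.58/19.6 + 10.2/0.440 + 10.2/0.247 = 70796 d.
q = Δh / Σ(b_i/K_i) = 8.66 / 70796 = 0.0001223 m/day.
In each layer the seepage velocity is v_i = q/n_i, so the layer transit time is t_i = b_i·n_i / q:
  layer 1 (clay): t_1 = 8.70 × 0.05 / 0.0001223 = 3556 d
  layer 2 (medium sand): t_2 = 2.58 × 0.21 / 0.0001223 = 4429 d
  layer 3 (weathered basalt): t_3 = 10.2 × 0.15 / 0.0001223 = 12508 d
  layer 4 (fractured sandstone): t_4 = 10.2 × 0.07 / 0.0001223 = 5837 d
Total t = Σ t_i = 26330 days = 72.09 years.

72.1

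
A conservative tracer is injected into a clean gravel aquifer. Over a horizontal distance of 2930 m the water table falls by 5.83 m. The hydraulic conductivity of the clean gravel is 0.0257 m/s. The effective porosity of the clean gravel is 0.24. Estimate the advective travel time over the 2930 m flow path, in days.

Convert K: 0.0257 m/s × 86400 = 2220 m/day.
Hydraulic gradient i = Δh / L = 5.83 / 2930 = 0.001990.
Darcy flux q = K · i = 2220 × 0.001990 = 4.418 m/day.
Seepage velocity v = q / n_e = 4.418 / 0.24 = 18.41 m/day.
Travel time t = L / v = 2930 / 18.41 = 159.2 days.

159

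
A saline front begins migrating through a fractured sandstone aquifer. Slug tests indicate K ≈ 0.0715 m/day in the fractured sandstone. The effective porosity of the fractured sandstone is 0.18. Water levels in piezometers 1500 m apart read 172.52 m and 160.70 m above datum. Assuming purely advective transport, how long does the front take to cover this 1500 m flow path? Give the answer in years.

1310

Hydraulic gradient i = (172.52 − 160.70) / 1500 = 11.82 / 1500 = 0.007880.
Darcy flux q = K · i = 0.07150 × 0.007880 = 0.0005634 m/day.
Seepage velocity v = q / n_e = 0.0005634 / 0.18 = 0.003130 m/day.
Travel time t = L / v = 1500 / 0.003130 = 4.792e+05 days = 1312 years.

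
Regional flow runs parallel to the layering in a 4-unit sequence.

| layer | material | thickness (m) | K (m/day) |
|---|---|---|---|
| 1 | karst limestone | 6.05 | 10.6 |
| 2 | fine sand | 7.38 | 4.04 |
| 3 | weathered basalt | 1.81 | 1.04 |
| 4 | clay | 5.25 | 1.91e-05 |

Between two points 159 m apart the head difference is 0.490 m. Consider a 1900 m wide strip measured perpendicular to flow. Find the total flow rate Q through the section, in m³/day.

561

Flow is parallel to layering, so each bed carries its own Darcy discharge and the transmissivities add.
Σ(K_i·b_i) = 10.6×6.05 + 4.04×7.38 + 1.04×1.81 + 1.91e-05×5.25 = 95.83 m²/day.
Hydraulic gradient i = Δh / L = 0.490 / 159 = 0.003082.
Q = Σ(K_i·b_i) · W · i = 95.83 × 1900 × 0.003082 = 561.1 m³/day.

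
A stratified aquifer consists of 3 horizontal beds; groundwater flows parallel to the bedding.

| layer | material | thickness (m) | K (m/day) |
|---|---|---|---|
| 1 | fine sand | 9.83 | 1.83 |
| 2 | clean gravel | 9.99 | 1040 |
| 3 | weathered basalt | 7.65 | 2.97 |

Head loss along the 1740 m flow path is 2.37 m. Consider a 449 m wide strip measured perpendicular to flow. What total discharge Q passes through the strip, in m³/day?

6380

Flow is parallel to layering, so each bed carries its own Darcy discharge and the transmissivities add.
Σ(K_i·b_i) = 1.83×9.83 + 1040×9.99 + 2.97×7.65 = 10430 m²/day.
Hydraulic gradient i = Δh / L = 2.37 / 1740 = 0.001362.
Q = Σ(K_i·b_i) · W · i = 10430 × 449 × 0.001362 = 6379 m³/day.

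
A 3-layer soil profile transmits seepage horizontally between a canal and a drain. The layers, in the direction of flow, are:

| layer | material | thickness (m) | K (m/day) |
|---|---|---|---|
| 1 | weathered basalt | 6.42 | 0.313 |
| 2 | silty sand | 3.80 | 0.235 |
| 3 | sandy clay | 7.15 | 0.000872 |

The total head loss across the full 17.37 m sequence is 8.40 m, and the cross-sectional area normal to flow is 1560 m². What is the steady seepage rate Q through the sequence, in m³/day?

Flow is perpendicular to layering, so the layers act in series and the equivalent K is the thickness-weighted harmonic mean.
Total thickness L = 6.42 + 3.80 + 7.15 = 17.37 m.
Σ(b_i/K_i) = 6.42/0.313 + 3.80/0.235 + 7.15/0.000872 = 8236 d.
K_eq = L / Σ(b_i/K_i) = 17.37 / 8236 = 0.002109 m/day.
Q = K_eq · A · (Δh/L) = 0.002109 × 1560 × (8.40/17.37) = 1.591 m³/day.

1.59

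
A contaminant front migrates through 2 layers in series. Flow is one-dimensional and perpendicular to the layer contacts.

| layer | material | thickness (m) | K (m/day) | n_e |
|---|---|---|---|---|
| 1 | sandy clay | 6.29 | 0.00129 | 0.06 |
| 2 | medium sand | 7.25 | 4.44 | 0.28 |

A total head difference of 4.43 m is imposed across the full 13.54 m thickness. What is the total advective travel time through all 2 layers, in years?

With flow normal to the layers, continuity requires the same specific discharge q through every layer.
Σ(b_i/K_i) = 6.29/0.00129 + 7.25/4.44 = 4878 d.
q = Δh / Σ(b_i/K_i) = 4.43 / 4878 = 0.0009082 m/day.
In each layer the seepage velocity is v_i = q/n_i, so the layer transit time is t_i = b_i·n_i / q:
  layer 1 (sandy clay): t_1 = 6.29 × 0.06 / 0.0009082 = 415.5 d
  layer 2 (medium sand): t_2 = 7.25 × 0.28 / 0.0009082 = 2235 d
Total t = Σ t_i = 2651 days = 7.257 years.

7.26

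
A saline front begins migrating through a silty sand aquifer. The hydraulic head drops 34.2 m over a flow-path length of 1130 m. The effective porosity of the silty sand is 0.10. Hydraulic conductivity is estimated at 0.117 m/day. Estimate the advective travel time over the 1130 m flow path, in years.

87.4

Hydraulic gradient i = Δh / L = 34.2 / 1130 = 0.03027.
Darcy flux q = K · i = 0.1170 × 0.03027 = 0.003541 m/day.
Seepage velocity v = q / n_e = 0.003541 / 0.10 = 0.03541 m/day.
Travel time t = L / v = 1130 / 0.03541 = 31911 days = 87.37 years.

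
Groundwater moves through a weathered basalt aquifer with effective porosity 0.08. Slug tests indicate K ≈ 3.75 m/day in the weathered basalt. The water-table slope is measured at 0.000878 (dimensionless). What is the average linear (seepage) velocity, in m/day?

Hydraulic gradient i = 0.000878.
Darcy flux q = K · i = 3.750 × 0.0008780 = 0.003292 m/day.
Seepage velocity v = q / n_e = 0.003292 / 0.08 = 0.04116 m/day.

0.0412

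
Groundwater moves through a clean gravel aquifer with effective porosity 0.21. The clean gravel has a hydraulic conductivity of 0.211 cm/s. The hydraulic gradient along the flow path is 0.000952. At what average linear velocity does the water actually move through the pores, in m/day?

Convert K: 0.211 cm/s × 864 = 182.3 m/day.
Hydraulic gradient i = 0.000952.
Darcy flux q = K · i = 182.3 × 0.0009520 = 0.1736 m/day.
Seepage velocity v = q / n_e = 0.1736 / 0.21 = 0.8264 m/day.

0.826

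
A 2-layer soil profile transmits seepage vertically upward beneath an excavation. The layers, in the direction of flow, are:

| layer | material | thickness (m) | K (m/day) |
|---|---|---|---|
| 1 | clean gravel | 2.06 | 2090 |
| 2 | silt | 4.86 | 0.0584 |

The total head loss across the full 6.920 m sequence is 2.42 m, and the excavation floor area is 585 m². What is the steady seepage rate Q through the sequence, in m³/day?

Flow is perpendicular to layering, so the layers act in series and the equivalent K is the thickness-weighted harmonic mean.
Total thickness L = 2.06 + 4.86 = 6.920 m.
Σ(b_i/K_i) = 2.06/2090 + 4.86/0.0584 = 83.22 d.
K_eq = L / Σ(b_i/K_i) = 6.920 / 83.22 = 0.08315 m/day.
Q = K_eq · A · (Δh/L) = 0.08315 × 585 × (2.42/6.920) = 17.01 m³/day.

17.0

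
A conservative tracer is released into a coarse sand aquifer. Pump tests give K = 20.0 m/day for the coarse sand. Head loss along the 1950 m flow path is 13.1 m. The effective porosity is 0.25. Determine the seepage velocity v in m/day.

Hydraulic gradient i = Δh / L = 13.1 / 1950 = 0.006718.
Darcy flux q = K · i = 20.00 × 0.006718 = 0.1344 m/day.
Seepage velocity v = q / n_e = 0.1344 / 0.25 = 0.5374 m/day.

0.537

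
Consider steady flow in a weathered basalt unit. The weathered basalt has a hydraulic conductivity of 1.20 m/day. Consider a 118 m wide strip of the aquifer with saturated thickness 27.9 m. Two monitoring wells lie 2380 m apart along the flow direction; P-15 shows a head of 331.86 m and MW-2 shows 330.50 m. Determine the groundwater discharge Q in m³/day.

Cross-sectional area A = 118 × 27.9 = 3292 m².
Hydraulic gradient i = (331.86 − 330.50) / 2380 = 1.36 / 2380 = 0.0005714.
Darcy's law: Q = K · A · i = 1.200 × 3292 × 0.0005714 = 2.258 m³/day.

2.26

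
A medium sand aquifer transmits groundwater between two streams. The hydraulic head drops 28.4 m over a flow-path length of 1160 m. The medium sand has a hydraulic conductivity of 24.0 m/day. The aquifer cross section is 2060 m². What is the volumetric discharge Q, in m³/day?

1210

Hydraulic gradient i = Δh / L = 28.4 / 1160 = 0.02448.
Darcy's law: Q = K · A · i = 24.00 × 2060 × 0.02448 = 1210 m³/day.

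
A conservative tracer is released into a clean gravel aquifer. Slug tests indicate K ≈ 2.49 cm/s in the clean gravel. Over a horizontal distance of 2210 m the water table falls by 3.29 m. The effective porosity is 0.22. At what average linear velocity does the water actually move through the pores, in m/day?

Convert K: 2.49 cm/s × 864 = 2151 m/day.
Hydraulic gradient i = Δh / L = 3.29 / 2210 = 0.001489.
Darcy flux q = K · i = 2151 × 0.001489 = 3.203 m/day.
Seepage velocity v = q / n_e = 3.203 / 0.22 = 14.56 m/day.

14.6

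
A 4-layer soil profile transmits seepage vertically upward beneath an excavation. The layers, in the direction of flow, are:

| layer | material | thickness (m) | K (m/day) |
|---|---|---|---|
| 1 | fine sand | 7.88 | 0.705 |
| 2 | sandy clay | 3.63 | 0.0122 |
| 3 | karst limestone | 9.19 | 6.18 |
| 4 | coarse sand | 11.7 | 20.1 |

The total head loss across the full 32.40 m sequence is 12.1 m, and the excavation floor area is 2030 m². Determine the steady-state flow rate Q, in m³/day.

79.0

Flow is perpendicular to layering, so the layers act in series and the equivalent K is the thickness-weighted harmonic mean.
Total thickness L = 7.88 + 3.63 + 9.19 + 11.7 = 32.40 m.
Σ(b_i/K_i) = 7.88/0.705 + 3.63/0.0122 + 9.19/6.18 + 11.7/20.1 = 310.8 d.
K_eq = L / Σ(b_i/K_i) = 32.40 / 310.8 = 0.1043 m/day.
Q = K_eq · A · (Δh/L) = 0.1043 × 2030 × (12.1/32.40) = 79.03 m³/day.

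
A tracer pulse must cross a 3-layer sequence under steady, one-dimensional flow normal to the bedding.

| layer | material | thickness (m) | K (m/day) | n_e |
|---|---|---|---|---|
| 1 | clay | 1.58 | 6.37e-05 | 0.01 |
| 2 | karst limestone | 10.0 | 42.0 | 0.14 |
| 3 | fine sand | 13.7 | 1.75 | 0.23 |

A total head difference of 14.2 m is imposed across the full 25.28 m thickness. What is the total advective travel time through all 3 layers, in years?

With flow normal to the layers, continuity requires the same specific discharge q through every layer.
Σ(b_i/K_i) = 1.58/6.37e-05 + 10.0/42.0 + 13.7/1.75 = 24812 d.
q = Δh / Σ(b_i/K_i) = 14.2 / 24812 = 0.0005723 m/day.
In each layer the seepage velocity is v_i = q/n_i, so the layer transit time is t_i = b_i·n_i / q:
  layer 1 (clay): t_1 = 1.58 × 0.01 / 0.0005723 = 27.61 d
  layer 2 (karst limestone): t_2 = 10.0 × 0.14 / 0.0005723 = 2446 d
  layer 3 (fine sand): t_3 = 13.7 × 0.23 / 0.0005723 = 5506 d
Total t = Σ t_i = 7980 days = 21.85 years.

21.8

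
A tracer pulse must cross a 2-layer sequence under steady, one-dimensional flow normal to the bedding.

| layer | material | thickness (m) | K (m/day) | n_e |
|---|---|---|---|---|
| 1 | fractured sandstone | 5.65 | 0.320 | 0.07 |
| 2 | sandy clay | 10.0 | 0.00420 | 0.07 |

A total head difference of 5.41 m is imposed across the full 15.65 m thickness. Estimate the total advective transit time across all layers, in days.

486

With flow normal to the layers, continuity requires the same specific discharge q through every layer.
Σ(b_i/K_i) = 5.65/0.320 + 10.0/0.00420 = 2399 d.
q = Δh / Σ(b_i/K_i) = 5.41 / 2399 = 0.002255 m/day.
In each layer the seepage velocity is v_i = q/n_i, so the layer transit time is t_i = b_i·n_i / q:
  layer 1 (fractured sandstone): t_1 = 5.65 × 0.07 / 0.002255 = 175.4 d
  layer 2 (sandy clay): t_2 = 10.0 × 0.07 / 0.002255 = 310.4 d
Total t = Σ t_i = 485.7 days.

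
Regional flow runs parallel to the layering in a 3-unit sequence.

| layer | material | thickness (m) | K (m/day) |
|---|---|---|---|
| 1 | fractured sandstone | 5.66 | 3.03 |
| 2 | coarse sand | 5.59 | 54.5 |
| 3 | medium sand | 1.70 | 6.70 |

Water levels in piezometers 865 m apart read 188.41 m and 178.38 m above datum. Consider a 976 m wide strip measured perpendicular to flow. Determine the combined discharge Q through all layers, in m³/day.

Flow is parallel to layering, so each bed carries its own Darcy discharge and the transmissivities add.
Σ(K_i·b_i) = 3.03×5.66 + 54.5×5.59 + 6.70×1.70 = 333.2 m²/day.
Hydraulic gradient i = (188.41 − 178.38) / 865 = 10.03 / 865 = 0.01160.
Q = Σ(K_i·b_i) · W · i = 333.2 × 976 × 0.01160 = 3771 m³/day.

3770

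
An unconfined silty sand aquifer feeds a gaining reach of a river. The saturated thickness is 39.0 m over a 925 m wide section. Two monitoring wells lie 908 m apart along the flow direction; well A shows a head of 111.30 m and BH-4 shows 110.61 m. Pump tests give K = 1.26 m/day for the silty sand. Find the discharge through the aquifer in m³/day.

34.5

Cross-sectional area A = 925 × 39.0 = 36075 m².
Hydraulic gradient i = (111.30 − 110.61) / 908 = 0.69 / 908 = 0.0007599.
Darcy's law: Q = K · A · i = 1.260 × 36075 × 0.0007599 = 34.54 m³/day.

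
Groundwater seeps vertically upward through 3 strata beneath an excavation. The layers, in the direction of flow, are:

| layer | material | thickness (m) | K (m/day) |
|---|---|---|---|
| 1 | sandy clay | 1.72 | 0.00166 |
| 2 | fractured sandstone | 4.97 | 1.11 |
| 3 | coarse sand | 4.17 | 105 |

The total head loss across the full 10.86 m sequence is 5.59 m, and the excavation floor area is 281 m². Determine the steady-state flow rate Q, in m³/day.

1.51

Flow is perpendicular to layering, so the layers act in series and the equivalent K is the thickness-weighted harmonic mean.
Total thickness L = 1.72 + 4.97 + 4.17 = 10.86 m.
Σ(b_i/K_i) = 1.72/0.00166 + 4.97/1.11 + 4.17/105 = 1041 d.
K_eq = L / Σ(b_i/K_i) = 10.86 / 1041 = 0.01044 m/day.
Q = K_eq · A · (Δh/L) = 0.01044 × 281 × (5.59/10.86) = 1.509 m³/day.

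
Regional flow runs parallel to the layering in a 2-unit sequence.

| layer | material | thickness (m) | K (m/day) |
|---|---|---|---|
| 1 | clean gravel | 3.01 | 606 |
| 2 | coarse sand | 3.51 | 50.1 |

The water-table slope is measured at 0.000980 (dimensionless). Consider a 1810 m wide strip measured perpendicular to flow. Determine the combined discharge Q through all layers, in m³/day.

3550

Flow is parallel to layering, so each bed carries its own Darcy discharge and the transmissivities add.
Σ(K_i·b_i) = 606×3.01 + 50.1×3.51 = 2000 m²/day.
Hydraulic gradient i = 0.000980.
Q = Σ(K_i·b_i) · W · i = 2000 × 1810 × 0.0009800 = 3547 m³/day.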